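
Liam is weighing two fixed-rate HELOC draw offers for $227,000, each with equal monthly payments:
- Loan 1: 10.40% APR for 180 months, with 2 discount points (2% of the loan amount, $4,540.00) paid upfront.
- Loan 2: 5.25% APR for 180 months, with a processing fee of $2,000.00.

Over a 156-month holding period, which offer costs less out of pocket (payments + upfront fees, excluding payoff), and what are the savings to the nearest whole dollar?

Loan 1: at 10.40% the monthly rate is 0.0086667, so the payment is 227,000 × 0.0086667 / (1 − 1.0086667^−180) = $2,495.20.
Loan 2: at 5.25% the monthly rate is 0.0043750, so the payment is 227,000 × 0.0043750 / (1 − 1.0043750^−180) = $1,824.80.
Over 156 months: Loan 1 costs 156 × $2,495.20 + $4,540.00 = $393,791.20; Loan 2 costs 156 × $1,824.80 + $2,000.00 = $286,668.80.
Loan 2 is cheaper by $393,791.20 − $286,668.80 = $107,122.40.

Loan 2 by $107,122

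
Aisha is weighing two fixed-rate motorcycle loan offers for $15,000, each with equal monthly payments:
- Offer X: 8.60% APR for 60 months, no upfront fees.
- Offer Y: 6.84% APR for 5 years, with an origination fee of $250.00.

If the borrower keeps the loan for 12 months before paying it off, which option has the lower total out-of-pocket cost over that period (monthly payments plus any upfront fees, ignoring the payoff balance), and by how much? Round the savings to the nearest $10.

Offer X by $100

Offer X: at 8.60% the monthly rate is 0.0071667, so the payment is 15,000 × 0.0071667 / (1 − 1.0071667^−60) = $308.47.
Offer Y: at 6.84% the monthly rate is 0.0057000, so the payment is 15,000 × 0.0057000 / (1 − 1.0057000^−60) = $295.89.
Over 12 months: Offer X costs 12 × $308.47 = $3,701.64; Offer Y costs 12 × $295.89 + $250.00 = $3,800.68.
Offer X is cheaper by $3,800.68 − $3,701.64 = $99.04.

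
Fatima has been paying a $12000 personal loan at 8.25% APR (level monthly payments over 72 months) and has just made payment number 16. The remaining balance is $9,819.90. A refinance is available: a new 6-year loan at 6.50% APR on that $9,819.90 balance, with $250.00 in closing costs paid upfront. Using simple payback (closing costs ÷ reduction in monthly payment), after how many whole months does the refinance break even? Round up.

6 months

Current payment = 12,000 × 8.25%/12 / (1 − (1+0.0068750)^−72) = $211.87.
Refinanced payment = 9,819.90 × 0.0054167 / (1 − (1+0.0054167)^−72) = $165.07.
Monthly savings = $211.87 − $165.07 = $46.80.
Break-even = $250.00 / $46.80 = 5.34 → 6 months.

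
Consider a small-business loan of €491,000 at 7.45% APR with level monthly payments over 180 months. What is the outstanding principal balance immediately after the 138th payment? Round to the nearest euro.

With monthly rate i = 7.45%/12 = 0.0062083, the balance after k of n payments is P · [(1+i)^n − (1+i)^k] / [(1+i)^n − 1].
(1+0.0062083)^180 = 3.04665840 and (1+0.0062083)^138 = 2.34926253, so the balance is 491,000 × (3.04665840 − 2.34926253) / (3.04665840 − 1) = €167,307.54.

€167,308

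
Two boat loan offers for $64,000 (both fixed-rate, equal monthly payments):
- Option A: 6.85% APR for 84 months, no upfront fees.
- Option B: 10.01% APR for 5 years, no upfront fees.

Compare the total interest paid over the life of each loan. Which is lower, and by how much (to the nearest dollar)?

Option A: monthly rate = 6.85%/12 = 0.0057083; payment = 64,000 × 0.0057083 / (1 − (1+0.0057083)^−84) = $961.25.
Total interest on Option A = 84 × $961.25 − $64,000 = $16,745.00.
Option B: at 10.01% the monthly rate is 0.0083417, so the payment is 64,000 × 0.0083417 / (1 − 1.0083417^−60) = $1,360.13.
Total interest on Option B = 60 × $1,360.13 − $64,000 = $17,607.80.
Option A is lower by $862.80.

Option A by $863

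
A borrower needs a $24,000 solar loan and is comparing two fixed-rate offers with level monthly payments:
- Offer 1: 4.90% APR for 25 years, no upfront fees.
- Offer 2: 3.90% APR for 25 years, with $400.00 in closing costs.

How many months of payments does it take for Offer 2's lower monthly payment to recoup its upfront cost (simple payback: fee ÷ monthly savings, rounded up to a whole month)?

30 months

Offer 1: at 4.90% the monthly rate is 0.0040833, so the payment is 24,000 × 0.0040833 / (1 − 1.0040833^−300) = $138.91.
Offer 2: monthly rate = 3.9%/12 = 0.0032500; payment = 24,000 × 0.0032500 / (1 − (1+0.0032500)^−300) = $125.36.
Monthly savings = $138.91 − $125.36 = $13.55.
Break-even = $400.00 / $13.55 = 29.52 → 30 months.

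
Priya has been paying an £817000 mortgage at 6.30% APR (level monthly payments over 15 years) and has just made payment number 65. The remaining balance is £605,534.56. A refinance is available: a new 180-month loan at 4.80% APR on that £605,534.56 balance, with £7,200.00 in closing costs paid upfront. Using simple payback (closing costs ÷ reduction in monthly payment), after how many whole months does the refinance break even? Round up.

4 months

Current payment = 817,000 × 6.3%/12 / (1 − (1+0.0052500)^−180) = £7,027.43.
Refinanced payment = 605,534.56 × 0.0040000 / (1 − (1+0.0040000)^−180) = £4,725.68.
Monthly savings = £7,027.43 − £4,725.68 = £2,301.75.
Break-even = £7,200.00 / £2,301.75 = 3.13 → 4 months.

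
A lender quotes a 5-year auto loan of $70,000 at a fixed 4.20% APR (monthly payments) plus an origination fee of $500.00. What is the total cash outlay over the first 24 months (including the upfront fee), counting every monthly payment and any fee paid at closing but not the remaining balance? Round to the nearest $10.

$31,590

Monthly rate = 4.2%/12 = 0.0035000; payment = 70,000 × 0.0035000 / (1 − (1+0.0035000)^−60) = $1,295.48.
Total outlay = 24 × $1,295.48 + $500.00 = $31,591.52.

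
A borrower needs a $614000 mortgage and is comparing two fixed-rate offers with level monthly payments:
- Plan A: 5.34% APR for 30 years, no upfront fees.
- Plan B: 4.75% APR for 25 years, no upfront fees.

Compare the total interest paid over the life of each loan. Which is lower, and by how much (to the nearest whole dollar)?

Plan B by $182,786

Plan A: at 5.34% the monthly rate is 0.0044500, so the payment is 614,000 × 0.0044500 / (1 − 1.0044500^−360) = $3,424.84.
Total interest on Plan A = 360 × $3,424.84 − $614,000 = $618,942.40.
Plan B: monthly rate = 4.75%/12 = 0.0039583; payment = 614,000 × 0.0039583 / (1 − (1+0.0039583)^−300) = $3,500.52.
Total interest on Plan B = 300 × $3,500.52 − $614,000 = $436,156.00.
Plan B is lower by $182,786.40.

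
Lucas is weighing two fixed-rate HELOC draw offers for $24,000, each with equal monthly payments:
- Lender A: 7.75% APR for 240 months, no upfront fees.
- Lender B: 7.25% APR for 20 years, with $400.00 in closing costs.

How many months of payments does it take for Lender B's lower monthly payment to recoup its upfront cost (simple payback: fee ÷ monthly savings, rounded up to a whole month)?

Lender A: monthly rate = 7.75%/12 = 0.0064583; payment = 24,000 × 0.0064583 / (1 − (1+0.0064583)^−240) = $197.03.
Lender B: at 7.25% the monthly rate is 0.0060417, so the payment is 24,000 × 0.0060417 / (1 − 1.0060417^−240) = $189.69.
Monthly savings = $197.03 − $189.69 = $7.34.
Break-even = $400.00 / $7.34 = 54.50 → 55 months.

55 months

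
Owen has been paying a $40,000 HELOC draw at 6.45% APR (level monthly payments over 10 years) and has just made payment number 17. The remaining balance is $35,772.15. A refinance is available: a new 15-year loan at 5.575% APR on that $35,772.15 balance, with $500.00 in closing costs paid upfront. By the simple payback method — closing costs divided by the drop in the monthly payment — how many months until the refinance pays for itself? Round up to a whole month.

Current payment = 40,000 × 6.45%/12 / (1 − (1+0.0053750)^−120) = $453.17.
Refinanced payment = 35,772.15 × 0.0046458 / (1 − (1+0.0046458)^−180) = $293.71.
Monthly savings = $453.17 − $293.71 = $159.46.
Break-even = $500.00 / $159.46 = 3.14 → 4 months.

4 months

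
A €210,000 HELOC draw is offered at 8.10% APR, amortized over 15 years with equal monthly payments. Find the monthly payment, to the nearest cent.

€2,019.01

At 8.10% the monthly rate is 0.0067500, so the payment is 210,000 × 0.0067500 / (1 − 1.0067500^−180) = €2,019.01.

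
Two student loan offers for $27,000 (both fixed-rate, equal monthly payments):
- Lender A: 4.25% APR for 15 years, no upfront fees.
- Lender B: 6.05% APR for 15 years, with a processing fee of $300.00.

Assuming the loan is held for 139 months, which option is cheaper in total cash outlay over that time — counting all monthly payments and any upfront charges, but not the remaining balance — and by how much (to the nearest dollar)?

Lender A by $3,838

Lender A: monthly rate = 4.25%/12 = 0.0035417; payment = 27,000 × 0.0035417 / (1 − (1+0.0035417)^−180) = $203.12.
Lender B: at 6.05% the monthly rate is 0.0050417, so the payment is 27,000 × 0.0050417 / (1 − 1.0050417^−180) = $228.57.
Over 139 months: Lender A costs 139 × $203.12 = $28,233.68; Lender B costs 139 × $228.57 + $300.00 = $32,071.23.
Lender A is cheaper by $32,071.23 − $28,233.68 = $3,837.55.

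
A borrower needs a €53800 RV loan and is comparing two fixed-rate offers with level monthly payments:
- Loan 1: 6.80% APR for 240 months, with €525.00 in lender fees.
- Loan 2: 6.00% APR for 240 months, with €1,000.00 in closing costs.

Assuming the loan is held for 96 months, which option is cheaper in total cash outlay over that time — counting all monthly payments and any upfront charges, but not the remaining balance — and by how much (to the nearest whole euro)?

Loan 2 by €1,948

Loan 1: at 6.80% the monthly rate is 0.0056667, so the payment is 53,800 × 0.0056667 / (1 − 1.0056667^−240) = €410.68.
Loan 2: monthly rate = 6%/12 = 0.0050000; payment = 53,800 × 0.0050000 / (1 − (1+0.0050000)^−240) = €385.44.
Over 96 months: Loan 1 costs 96 × €410.68 + €525.00 = €39,950.28; Loan 2 costs 96 × €385.44 + €1,000.00 = €38,002.24.
Loan 2 is cheaper by €39,950.28 − €38,002.24 = €1,948.04.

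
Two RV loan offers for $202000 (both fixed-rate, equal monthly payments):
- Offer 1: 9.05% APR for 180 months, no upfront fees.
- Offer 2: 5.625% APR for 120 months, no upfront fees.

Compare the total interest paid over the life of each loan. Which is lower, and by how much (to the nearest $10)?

Offer 2 by $105,300

Offer 1: at 9.05% the monthly rate is 0.0075417, so the payment is 202,000 × 0.0075417 / (1 − 1.0075417^−180) = $2,054.83.
Total interest on Offer 1 = 180 × $2,054.83 − $202,000 = $167,869.40.
Offer 2: at 5.625% the monthly rate is 0.0046875, so the payment is 202,000 × 0.0046875 / (1 − 1.0046875^−120) = $2,204.76.
Total interest on Offer 2 = 120 × $2,204.76 − $202,000 = $62,571.20.
Offer 2 is lower by $105,298.20.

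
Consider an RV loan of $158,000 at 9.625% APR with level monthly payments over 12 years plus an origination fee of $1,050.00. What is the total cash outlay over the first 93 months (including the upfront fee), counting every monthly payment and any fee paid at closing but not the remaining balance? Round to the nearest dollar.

Monthly rate = 9.625%/12 = 0.0080208; payment = 158,000 × 0.0080208 / (1 − (1+0.0080208)^−144) = $1,854.15.
Total outlay = 93 × $1,854.15 + $1,050.00 = $173,485.95.

$173,486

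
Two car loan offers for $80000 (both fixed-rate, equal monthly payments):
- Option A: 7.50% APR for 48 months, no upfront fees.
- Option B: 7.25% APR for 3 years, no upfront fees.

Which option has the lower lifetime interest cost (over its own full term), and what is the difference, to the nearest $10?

Option B by $3,590

Option A: monthly rate = 7.5%/12 = 0.0062500; payment = 80,000 × 0.0062500 / (1 − (1+0.0062500)^−48) = $1,934.31.
Total interest on Option A = 48 × $1,934.31 − $80,000 = $12,846.88.
Option B: monthly rate = 7.25%/12 = 0.0060417; payment = 80,000 × 0.0060417 / (1 − (1+0.0060417)^−36) = $2,479.32.
Total interest on Option B = 36 × $2,479.32 − $80,000 = $9,255.52.
Option B is lower by $3,591.36.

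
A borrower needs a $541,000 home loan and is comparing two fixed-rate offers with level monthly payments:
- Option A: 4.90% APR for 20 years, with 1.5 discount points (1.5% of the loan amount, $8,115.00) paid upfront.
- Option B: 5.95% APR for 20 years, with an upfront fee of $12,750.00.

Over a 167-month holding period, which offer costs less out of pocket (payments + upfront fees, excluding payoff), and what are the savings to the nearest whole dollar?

Option A by $58,035

Option A: monthly rate = 4.9%/12 = 0.0040833; payment = 541,000 × 0.0040833 / (1 − (1+0.0040833)^−240) = $3,540.54.
Option B: at 5.95% the monthly rate is 0.0049583, so the payment is 541,000 × 0.0049583 / (1 − 1.0049583^−240) = $3,860.30.
Over 167 months: Option A costs 167 × $3,540.54 + $8,115.00 = $599,385.18; Option B costs 167 × $3,860.30 + $12,750.00 = $657,420.10.
Option A is cheaper by $657,420.10 − $599,385.18 = $58,034.92.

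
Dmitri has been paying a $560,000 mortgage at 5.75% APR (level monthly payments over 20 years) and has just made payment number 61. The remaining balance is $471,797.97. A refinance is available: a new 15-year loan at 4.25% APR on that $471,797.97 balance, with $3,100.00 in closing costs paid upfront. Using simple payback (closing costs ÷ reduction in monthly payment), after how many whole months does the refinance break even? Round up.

Current payment = 560,000 × 5.75%/12 / (1 − (1+0.0047917)^−240) = $3,931.67.
Refinanced payment = 471,797.97 × 0.0035417 / (1 − (1+0.0035417)^−180) = $3,549.23.
Monthly savings = $3,931.67 − $3,549.23 = $382.44.
Break-even = $3,100.00 / $382.44 = 8.11 → 9 months.

9 months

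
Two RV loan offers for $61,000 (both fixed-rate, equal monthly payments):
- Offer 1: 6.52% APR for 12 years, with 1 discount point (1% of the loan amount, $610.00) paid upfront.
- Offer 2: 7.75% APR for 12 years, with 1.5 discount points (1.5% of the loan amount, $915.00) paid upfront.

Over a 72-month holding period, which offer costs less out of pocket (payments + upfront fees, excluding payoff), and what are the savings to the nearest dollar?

Offer 1: monthly rate = 6.52%/12 = 0.0054333; payment = 61,000 × 0.0054333 / (1 − (1+0.0054333)^−144) = $611.81.
Offer 2: monthly rate = 7.75%/12 = 0.0064583; payment = 61,000 × 0.0064583 / (1 − (1+0.0064583)^−144) = $651.96.
Over 72 months: Offer 1 costs 72 × $611.81 + $610.00 = $44,660.32; Offer 2 costs 72 × $651.96 + $915.00 = $47,856.12.
Offer 1 is cheaper by $47,856.12 − $44,660.32 = $3,195.80.

Offer 1 by $3,196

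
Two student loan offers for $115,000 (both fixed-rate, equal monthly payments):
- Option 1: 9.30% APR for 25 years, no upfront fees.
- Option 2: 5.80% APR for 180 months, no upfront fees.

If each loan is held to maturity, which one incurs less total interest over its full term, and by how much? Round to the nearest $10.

Option 1: monthly rate = 9.3%/12 = 0.0077500; payment = 115,000 × 0.0077500 / (1 − (1+0.0077500)^−300) = $988.81.
Total interest on Option 1 = 300 × $988.81 − $115,000 = $181,643.00.
Option 2: at 5.80% the monthly rate is 0.0048333, so the payment is 115,000 × 0.0048333 / (1 − 1.0048333^−180) = $958.05.
Total interest on Option 2 = 180 × $958.05 − $115,000 = $57,449.00.
Option 2 is lower by $124,194.00.

Option 2 by $124,190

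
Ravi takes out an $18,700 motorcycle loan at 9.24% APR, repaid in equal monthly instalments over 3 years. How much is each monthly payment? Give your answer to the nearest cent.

$596.75

Monthly rate = 9.24%/12 = 0.0077000; payment = 18,700 × 0.0077000 / (1 − (1+0.0077000)^−36) = $596.75.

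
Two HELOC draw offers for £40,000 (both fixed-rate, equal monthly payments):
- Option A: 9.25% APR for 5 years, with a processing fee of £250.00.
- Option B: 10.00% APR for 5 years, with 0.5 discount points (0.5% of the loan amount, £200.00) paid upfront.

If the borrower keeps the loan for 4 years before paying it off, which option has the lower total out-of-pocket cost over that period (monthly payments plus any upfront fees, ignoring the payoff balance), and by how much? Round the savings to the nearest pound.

Option A: monthly rate = 9.25%/12 = 0.0077083; payment = 40,000 × 0.0077083 / (1 − (1+0.0077083)^−60) = £835.20.
Option B: at 10.00% the monthly rate is 0.0083333, so the payment is 40,000 × 0.0083333 / (1 − 1.0083333^−60) = £849.88.
Over 48 months: Option A costs 48 × £835.20 + £250.00 = £40,339.60; Option B costs 48 × £849.88 + £200.00 = £40,994.24.
Option A is cheaper by £40,994.24 − £40,339.60 = £654.64.

Option A by £655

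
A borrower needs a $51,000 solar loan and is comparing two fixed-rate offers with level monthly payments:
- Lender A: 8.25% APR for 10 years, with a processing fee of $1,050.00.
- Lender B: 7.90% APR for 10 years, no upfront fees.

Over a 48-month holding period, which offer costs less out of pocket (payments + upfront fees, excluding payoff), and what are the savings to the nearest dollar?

Lender B by $1,504

Lender A: at 8.25% the monthly rate is 0.0068750, so the payment is 51,000 × 0.0068750 / (1 − 1.0068750^−120) = $625.53.
Lender B: at 7.90% the monthly rate is 0.0065833, so the payment is 51,000 × 0.0065833 / (1 − 1.0065833^−120) = $616.08.
Over 48 months: Lender A costs 48 × $625.53 + $1,050.00 = $31,075.44; Lender B costs 48 × $616.08 = $29,571.84.
Lender B is cheaper by $31,075.44 − $29,571.84 = $1,503.60.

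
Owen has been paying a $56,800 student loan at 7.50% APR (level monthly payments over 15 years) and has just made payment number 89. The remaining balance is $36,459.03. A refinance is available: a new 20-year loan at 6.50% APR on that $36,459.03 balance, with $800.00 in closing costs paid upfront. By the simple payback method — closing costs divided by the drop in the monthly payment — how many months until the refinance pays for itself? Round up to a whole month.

Current payment = 56,800 × 7.5%/12 / (1 − (1+0.0062500)^−180) = $526.54.
Refinanced payment = 36,459.03 × 0.0054167 / (1 − (1+0.0054167)^−240) = $271.83.
Monthly savings = $526.54 − $271.83 = $254.71.
Break-even = $800.00 / $254.71 = 3.14 → 4 months.

4 months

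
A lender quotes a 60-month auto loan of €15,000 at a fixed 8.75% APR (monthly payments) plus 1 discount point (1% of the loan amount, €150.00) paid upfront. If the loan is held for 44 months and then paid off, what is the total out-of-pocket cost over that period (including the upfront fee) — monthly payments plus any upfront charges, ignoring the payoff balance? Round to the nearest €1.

€13,771

Monthly rate = 8.75%/12 = 0.0072917; payment = 15,000 × 0.0072917 / (1 − (1+0.0072917)^−60) = €309.56.
Total outlay = 44 × €309.56 + €150.00 = €13,770.64.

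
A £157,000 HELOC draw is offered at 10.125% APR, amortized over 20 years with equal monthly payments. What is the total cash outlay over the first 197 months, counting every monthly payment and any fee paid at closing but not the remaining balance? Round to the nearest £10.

Monthly rate = 10.125%/12 = 0.0084375; payment = 157,000 × 0.0084375 / (1 − (1+0.0084375)^−240) = £1,528.11.
Total outlay = 197 × £1,528.11 = £301,037.67.

£301,040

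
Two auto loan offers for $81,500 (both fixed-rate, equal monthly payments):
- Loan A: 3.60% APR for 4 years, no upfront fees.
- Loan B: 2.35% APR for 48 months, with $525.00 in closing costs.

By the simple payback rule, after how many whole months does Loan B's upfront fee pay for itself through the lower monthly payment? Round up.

Loan A: at 3.60% the monthly rate is 0.0030000, so the payment is 81,500 × 0.0030000 / (1 − 1.0030000^−48) = $1,825.64.
Loan B: at 2.35% the monthly rate is 0.0019583, so the payment is 81,500 × 0.0019583 / (1 − 1.0019583^−48) = $1,780.63.
Monthly savings = $1,825.64 − $1,780.63 = $45.01.
Break-even = $525.00 / $45.01 = 11.66 → 12 months.

12 months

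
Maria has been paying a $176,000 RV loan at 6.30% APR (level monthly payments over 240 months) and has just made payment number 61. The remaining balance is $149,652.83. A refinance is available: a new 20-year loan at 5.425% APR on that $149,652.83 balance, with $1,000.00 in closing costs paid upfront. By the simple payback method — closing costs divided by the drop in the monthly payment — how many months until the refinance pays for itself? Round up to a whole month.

4 months

Current payment = 176,000 × 6.3%/12 / (1 − (1+0.0052500)^−240) = $1,291.57.
Refinanced payment = 149,652.83 × 0.0045208 / (1 − (1+0.0045208)^−240) = $1,023.11.
Monthly savings = $1,291.57 − $1,023.11 = $268.46.
Break-even = $1,000.00 / $268.46 = 3.72 → 4 months.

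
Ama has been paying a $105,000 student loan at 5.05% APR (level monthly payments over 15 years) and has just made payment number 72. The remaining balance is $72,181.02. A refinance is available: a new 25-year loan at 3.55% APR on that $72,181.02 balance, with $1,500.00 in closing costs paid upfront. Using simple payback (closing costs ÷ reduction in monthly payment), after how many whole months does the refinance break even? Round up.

Current payment = 105,000 × 5.05%/12 / (1 − (1+0.0042083)^−180) = $833.07.
Refinanced payment = 72,181.02 × 0.0029583 / (1 − (1+0.0029583)^−300) = $363.29.
Monthly savings = $833.07 − $363.29 = $469.78.
Break-even = $1,500.00 / $469.78 = 3.19 → 4 months.

4 months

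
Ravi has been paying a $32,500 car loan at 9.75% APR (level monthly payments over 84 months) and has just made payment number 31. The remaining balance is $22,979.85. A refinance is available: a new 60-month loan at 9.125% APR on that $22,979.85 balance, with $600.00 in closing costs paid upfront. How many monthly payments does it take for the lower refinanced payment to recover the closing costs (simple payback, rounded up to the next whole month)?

11 months

Current payment = 32,500 × 9.75%/12 / (1 − (1+0.0081250)^−84) = $535.35.
Refinanced payment = 22,979.85 × 0.0076042 / (1 − (1+0.0076042)^−60) = $478.42.
Monthly savings = $535.35 − $478.42 = $56.93.
Break-even = $600.00 / $56.93 = 10.54 → 11 months.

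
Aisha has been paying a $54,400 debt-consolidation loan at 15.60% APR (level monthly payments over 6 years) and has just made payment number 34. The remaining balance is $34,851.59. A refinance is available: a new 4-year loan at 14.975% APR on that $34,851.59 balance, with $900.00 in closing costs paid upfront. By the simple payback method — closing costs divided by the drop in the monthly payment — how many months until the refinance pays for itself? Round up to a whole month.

5 months

Current payment = 54,400 × 15.6%/12 / (1 − (1+0.0130000)^−72) = $1,168.09.
Refinanced payment = 34,851.59 × 0.0124792 / (1 − (1+0.0124792)^−48) = $969.50.
Monthly savings = $1,168.09 − $969.50 = $198.59.
Break-even = $900.00 / $198.59 = 4.53 → 5 months.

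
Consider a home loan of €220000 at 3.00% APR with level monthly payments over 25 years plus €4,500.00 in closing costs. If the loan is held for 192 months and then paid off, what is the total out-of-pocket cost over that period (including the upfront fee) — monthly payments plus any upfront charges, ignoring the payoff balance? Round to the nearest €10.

€204,810

At 3.00% the monthly rate is 0.0025000, so the payment is 220,000 × 0.0025000 / (1 − 1.0025000^−300) = €1,043.26.
Total outlay = 192 × €1,043.26 + €4,500.00 = €204,805.92.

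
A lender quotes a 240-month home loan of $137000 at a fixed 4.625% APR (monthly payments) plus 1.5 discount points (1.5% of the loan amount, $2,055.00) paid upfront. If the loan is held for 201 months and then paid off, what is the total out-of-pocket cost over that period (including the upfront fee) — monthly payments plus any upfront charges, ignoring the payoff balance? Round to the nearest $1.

$178,131

Monthly rate = 4.625%/12 = 0.0038542; payment = 137,000 × 0.0038542 / (1 − (1+0.0038542)^−240) = $876.00.
Total outlay = 201 × $876.00 + $2,055.00 = $178,131.00.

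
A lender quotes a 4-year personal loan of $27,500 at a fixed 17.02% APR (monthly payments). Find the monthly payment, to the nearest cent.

Monthly rate = 17.02%/12 = 0.0141833; payment = 27,500 × 0.0141833 / (1 − (1+0.0141833)^−48) = $793.80.

$793.80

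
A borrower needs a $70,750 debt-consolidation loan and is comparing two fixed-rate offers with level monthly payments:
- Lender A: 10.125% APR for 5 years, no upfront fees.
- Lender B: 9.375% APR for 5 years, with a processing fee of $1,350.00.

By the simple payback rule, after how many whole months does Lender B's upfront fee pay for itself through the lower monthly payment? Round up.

Lender A: monthly rate = 10.125%/12 = 0.0084375; payment = 70,750 × 0.0084375 / (1 − (1+0.0084375)^−60) = $1,507.58.
Lender B: monthly rate = 9.375%/12 = 0.0078125; payment = 70,750 × 0.0078125 / (1 − (1+0.0078125)^−60) = $1,481.56.
Monthly savings = $1,507.58 − $1,481.56 = $26.02.
Break-even = $1,350.00 / $26.02 = 51.88 → 52 months.

52 months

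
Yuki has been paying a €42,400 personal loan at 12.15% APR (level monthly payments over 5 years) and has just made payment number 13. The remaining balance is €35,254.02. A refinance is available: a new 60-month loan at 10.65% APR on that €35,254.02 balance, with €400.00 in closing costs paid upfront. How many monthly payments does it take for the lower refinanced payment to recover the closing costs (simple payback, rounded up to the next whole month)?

Current payment = 42,400 × 12.15%/12 / (1 − (1+0.0101250)^−60) = €946.38.
Refinanced payment = 35,254.02 × 0.0088750 / (1 − (1+0.0088750)^−60) = €760.37.
Monthly savings = €946.38 − €760.37 = €186.01.
Break-even = €400.00 / €186.01 = 2.15 → 3 months.

3 months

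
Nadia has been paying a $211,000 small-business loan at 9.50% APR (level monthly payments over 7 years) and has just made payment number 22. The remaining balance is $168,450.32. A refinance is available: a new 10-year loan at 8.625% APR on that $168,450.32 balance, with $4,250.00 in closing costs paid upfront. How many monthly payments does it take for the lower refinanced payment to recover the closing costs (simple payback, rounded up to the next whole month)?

Current payment = 211,000 × 9.5%/12 / (1 − (1+0.0079167)^−84) = $3,448.58.
Refinanced payment = 168,450.32 × 0.0071875 / (1 − (1+0.0071875)^−120) = $2,099.82.
Monthly savings = $3,448.58 − $2,099.82 = $1,348.76.
Break-even = $4,250.00 / $1,348.76 = 3.15 → 4 months.

4 months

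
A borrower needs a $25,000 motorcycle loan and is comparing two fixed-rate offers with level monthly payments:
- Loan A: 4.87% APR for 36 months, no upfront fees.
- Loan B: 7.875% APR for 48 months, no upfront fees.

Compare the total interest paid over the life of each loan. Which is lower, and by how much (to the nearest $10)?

Loan A by $2,300

Loan A: monthly rate = 4.87%/12 = 0.0040583; payment = 25,000 × 0.0040583 / (1 − (1+0.0040583)^−36) = $747.81.
Total interest on Loan A = 36 × $747.81 − $25,000 = $1,921.16.
Loan B: monthly rate = 7.875%/12 = 0.0065625; payment = 25,000 × 0.0065625 / (1 − (1+0.0065625)^−48) = $608.86.
Total interest on Loan B = 48 × $608.86 − $25,000 = $4,225.28.
Loan A is lower by $2,304.12.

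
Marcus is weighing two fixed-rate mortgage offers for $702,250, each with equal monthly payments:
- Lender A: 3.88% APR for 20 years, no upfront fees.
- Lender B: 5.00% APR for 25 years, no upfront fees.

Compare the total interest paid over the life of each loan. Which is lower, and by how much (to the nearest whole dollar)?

Lender A: at 3.88% the monthly rate is 0.0032333, so the payment is 702,250 × 0.0032333 / (1 − 1.0032333^−240) = $4,211.22.
Total interest on Lender A = 240 × $4,211.22 − $702,250 = $308,442.80.
Lender B: at 5.00% the monthly rate is 0.0041667, so the payment is 702,250 × 0.0041667 / (1 − 1.0041667^−300) = $4,105.28.
Total interest on Lender B = 300 × $4,105.28 − $702,250 = $529,334.00.
Lender A is lower by $220,891.20.

Lender A by $220,891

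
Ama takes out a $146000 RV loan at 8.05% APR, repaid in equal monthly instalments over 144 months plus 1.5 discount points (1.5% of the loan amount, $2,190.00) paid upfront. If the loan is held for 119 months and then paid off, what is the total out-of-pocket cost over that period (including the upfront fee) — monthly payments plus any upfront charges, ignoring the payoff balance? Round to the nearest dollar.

At 8.05% the monthly rate is 0.0067083, so the payment is 146,000 × 0.0067083 / (1 − 1.0067083^−144) = $1,584.39.
Total outlay = 119 × $1,584.39 + $2,190.00 = $190,732.41.

$190,732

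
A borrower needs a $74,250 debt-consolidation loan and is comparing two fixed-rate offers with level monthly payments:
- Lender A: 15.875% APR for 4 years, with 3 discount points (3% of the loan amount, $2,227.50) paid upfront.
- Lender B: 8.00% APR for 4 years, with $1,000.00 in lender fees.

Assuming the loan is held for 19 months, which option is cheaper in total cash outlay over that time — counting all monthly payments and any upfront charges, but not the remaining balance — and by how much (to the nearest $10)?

Lender B by $6,680

Lender A: at 15.875% the monthly rate is 0.0132292, so the payment is 74,250 × 0.0132292 / (1 − 1.0132292^−48) = $2,099.52.
Lender B: at 8.00% the monthly rate is 0.0066667, so the payment is 74,250 × 0.0066667 / (1 − 1.0066667^−48) = $1,812.66.
Over 19 months: Lender A costs 19 × $2,099.52 + $2,227.50 = $42,118.38; Lender B costs 19 × $1,812.66 + $1,000.00 = $35,440.54.
Lender B is cheaper by $42,118.38 − $35,440.54 = $6,677.84.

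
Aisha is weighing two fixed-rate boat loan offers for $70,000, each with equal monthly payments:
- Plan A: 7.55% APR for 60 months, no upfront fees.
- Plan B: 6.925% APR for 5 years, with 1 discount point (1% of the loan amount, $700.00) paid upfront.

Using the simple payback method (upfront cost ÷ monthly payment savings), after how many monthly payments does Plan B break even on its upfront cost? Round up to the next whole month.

Plan A: at 7.55% the monthly rate is 0.0062917, so the payment is 70,000 × 0.0062917 / (1 − 1.0062917^−60) = $1,404.32.
Plan B: monthly rate = 6.925%/12 = 0.0057708; payment = 70,000 × 0.0057708 / (1 − (1+0.0057708)^−60) = $1,383.61.
Monthly savings = $1,404.32 − $1,383.61 = $20.71.
Break-even = $700.00 / $20.71 = 33.80 → 34 months.

34 months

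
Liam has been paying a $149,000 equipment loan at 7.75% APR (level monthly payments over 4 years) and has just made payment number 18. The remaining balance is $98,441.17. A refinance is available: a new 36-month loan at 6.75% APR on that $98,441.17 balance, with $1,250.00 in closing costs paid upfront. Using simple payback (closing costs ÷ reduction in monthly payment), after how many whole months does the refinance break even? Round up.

3 months

Current payment = 149,000 × 7.75%/12 / (1 − (1+0.0064583)^−48) = $3,620.07.
Refinanced payment = 98,441.17 × 0.0056250 / (1 − (1+0.0056250)^−36) = $3,028.34.
Monthly savings = $3,620.07 − $3,028.34 = $591.73.
Break-even = $1,250.00 / $591.73 = 2.11 → 3 months.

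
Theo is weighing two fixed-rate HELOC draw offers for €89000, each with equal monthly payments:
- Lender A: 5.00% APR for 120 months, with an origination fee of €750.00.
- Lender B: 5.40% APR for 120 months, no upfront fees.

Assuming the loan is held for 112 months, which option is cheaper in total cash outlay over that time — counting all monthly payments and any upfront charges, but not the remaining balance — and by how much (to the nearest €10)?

Lender A: monthly rate = 5%/12 = 0.0041667; payment = 89,000 × 0.0041667 / (1 − (1+0.0041667)^−120) = €943.98.
Lender B: monthly rate = 5.4%/12 = 0.0045000; payment = 89,000 × 0.0045000 / (1 − (1+0.0045000)^−120) = €961.48.
Over 112 months: Lender A costs 112 × €943.98 + €750.00 = €106,475.76; Lender B costs 112 × €961.48 = €107,685.76.
Lender A is cheaper by €107,685.76 − €106,475.76 = €1,210.00.

Lender A by €1,210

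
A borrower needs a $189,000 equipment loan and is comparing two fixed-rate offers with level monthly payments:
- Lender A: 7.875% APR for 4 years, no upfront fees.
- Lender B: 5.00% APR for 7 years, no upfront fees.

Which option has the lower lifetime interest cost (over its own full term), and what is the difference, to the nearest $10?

Lender A: monthly rate = 7.875%/12 = 0.0065625; payment = 189,000 × 0.0065625 / (1 − (1+0.0065625)^−48) = $4,602.96.
Total interest on Lender A = 48 × $4,602.96 − $189,000 = $31,942.08.
Lender B: monthly rate = 5%/12 = 0.0041667; payment = 189,000 × 0.0041667 / (1 − (1+0.0041667)^−84) = $2,671.31.
Total interest on Lender B = 84 × $2,671.31 − $189,000 = $35,390.04.
Lender A is lower by $3,447.96.

Lender A by $3,450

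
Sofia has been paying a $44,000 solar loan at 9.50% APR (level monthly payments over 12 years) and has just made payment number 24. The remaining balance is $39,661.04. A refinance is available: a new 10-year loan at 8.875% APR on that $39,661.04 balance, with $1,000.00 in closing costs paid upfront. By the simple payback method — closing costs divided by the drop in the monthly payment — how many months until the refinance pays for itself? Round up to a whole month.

Current payment = 44,000 × 9.5%/12 / (1 − (1+0.0079167)^−144) = $513.20.
Refinanced payment = 39,661.04 × 0.0073958 / (1 − (1+0.0073958)^−120) = $499.73.
Monthly savings = $513.20 − $499.73 = $13.47.
Break-even = $1,000.00 / $13.47 = 74.24 → 75 months.

75 months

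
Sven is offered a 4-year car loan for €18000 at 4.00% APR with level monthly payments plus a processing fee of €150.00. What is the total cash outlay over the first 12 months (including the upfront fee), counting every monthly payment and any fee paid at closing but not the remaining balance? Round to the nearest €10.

At 4.00% the monthly rate is 0.0033333, so the payment is 18,000 × 0.0033333 / (1 − 1.0033333^−48) = €406.42.
Total outlay = 12 × €406.42 + €150.00 = €5,027.04.

€5,030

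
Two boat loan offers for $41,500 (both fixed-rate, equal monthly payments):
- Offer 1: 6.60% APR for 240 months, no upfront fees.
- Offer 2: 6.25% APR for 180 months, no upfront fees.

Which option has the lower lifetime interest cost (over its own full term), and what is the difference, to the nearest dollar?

Offer 2 by $10,797

Offer 1: monthly rate = 6.6%/12 = 0.0055000; payment = 41,500 × 0.0055000 / (1 − (1+0.0055000)^−240) = $311.86.
Total interest on Offer 1 = 240 × $311.86 − $41,500 = $33,346.40.
Offer 2: at 6.25% the monthly rate is 0.0052083, so the payment is 41,500 × 0.0052083 / (1 − 1.0052083^−180) = $355.83.
Total interest on Offer 2 = 180 × $355.83 − $41,500 = $22,549.40.
Offer 2 is lower by $10,797.00.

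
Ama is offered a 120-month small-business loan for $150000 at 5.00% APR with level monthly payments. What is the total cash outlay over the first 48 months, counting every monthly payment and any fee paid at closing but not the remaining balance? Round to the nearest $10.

$76,370

Monthly rate = 5%/12 = 0.0041667; payment = 150,000 × 0.0041667 / (1 − (1+0.0041667)^−120) = $1,590.98.
Total outlay = 48 × $1,590.98 = $76,367.04.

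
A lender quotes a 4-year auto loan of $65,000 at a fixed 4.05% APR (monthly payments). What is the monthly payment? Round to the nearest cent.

At 4.05% the monthly rate is 0.0033750, so the payment is 65,000 × 0.0033750 / (1 − 1.0033750^−48) = $1,469.09.

$1,469.09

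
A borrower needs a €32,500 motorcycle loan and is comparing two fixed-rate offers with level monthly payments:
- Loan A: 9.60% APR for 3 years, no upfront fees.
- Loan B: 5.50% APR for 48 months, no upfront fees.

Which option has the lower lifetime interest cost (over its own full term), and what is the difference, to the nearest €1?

Loan A: monthly rate = 9.6%/12 = 0.0080000; payment = 32,500 × 0.0080000 / (1 − (1+0.0080000)^−36) = €1,042.59.
Total interest on Loan A = 36 × €1,042.59 − €32,500 = €5,033.24.
Loan B: at 5.50% the monthly rate is 0.0045833, so the payment is 32,500 × 0.0045833 / (1 − 1.0045833^−48) = €755.84.
Total interest on Loan B = 48 × €755.84 − €32,500 = €3,780.32.
Loan B is lower by €1,252.92.

Loan B by €1,253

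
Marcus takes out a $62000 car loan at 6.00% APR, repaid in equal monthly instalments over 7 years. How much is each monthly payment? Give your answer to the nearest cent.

Monthly rate = 6%/12 = 0.0050000; payment = 62,000 × 0.0050000 / (1 − (1+0.0050000)^−84) = $905.73.

$905.73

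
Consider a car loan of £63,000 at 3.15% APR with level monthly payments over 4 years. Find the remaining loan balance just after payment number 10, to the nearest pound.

With monthly rate i = 3.15%/12 = 0.0026250, the balance after k of n payments is P · [(1+i)^n − (1+i)^k] / [(1+i)^n − 1].
(1+0.0026250)^48 = 1.13409493 and (1+0.0026250)^10 = 1.02656226, so the balance is 63,000 × (1.13409493 − 1.02656226) / (1.13409493 − 1) = £50,520.61.

£50,521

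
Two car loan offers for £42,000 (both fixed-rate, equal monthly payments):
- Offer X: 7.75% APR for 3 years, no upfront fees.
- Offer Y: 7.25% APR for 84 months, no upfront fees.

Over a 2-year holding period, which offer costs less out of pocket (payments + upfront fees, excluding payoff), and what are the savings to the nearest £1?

Offer Y by £16,134

Offer X: at 7.75% the monthly rate is 0.0064583, so the payment is 42,000 × 0.0064583 / (1 − 1.0064583^−36) = £1,311.29.
Offer Y: monthly rate = 7.25%/12 = 0.0060417; payment = 42,000 × 0.0060417 / (1 − (1+0.0060417)^−84) = £639.04.
Over 24 months: Offer X costs 24 × £1,311.29 = £31,470.96; Offer Y costs 24 × £639.04 = £15,336.96.
Offer Y is cheaper by £31,470.96 − £15,336.96 = £16,134.00.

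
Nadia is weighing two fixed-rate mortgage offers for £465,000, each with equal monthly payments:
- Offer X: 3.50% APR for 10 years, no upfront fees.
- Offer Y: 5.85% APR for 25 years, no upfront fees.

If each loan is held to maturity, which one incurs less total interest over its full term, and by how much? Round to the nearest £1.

Offer X: at 3.50% the monthly rate is 0.0029167, so the payment is 465,000 × 0.0029167 / (1 − 1.0029167^−120) = £4,598.19.
Total interest on Offer X = 120 × £4,598.19 − £465,000 = £86,782.80.
Offer Y: monthly rate = 5.85%/12 = 0.0048750; payment = 465,000 × 0.0048750 / (1 − (1+0.0048750)^−300) = £2,953.51.
Total interest on Offer Y = 300 × £2,953.51 − £465,000 = £421,053.00.
Offer X is lower by £334,270.20.

Offer X by £334,270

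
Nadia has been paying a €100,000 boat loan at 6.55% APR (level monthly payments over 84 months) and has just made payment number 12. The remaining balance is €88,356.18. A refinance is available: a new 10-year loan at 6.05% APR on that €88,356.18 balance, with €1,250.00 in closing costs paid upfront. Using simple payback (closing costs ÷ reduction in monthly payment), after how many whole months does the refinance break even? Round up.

Current payment = 100,000 × 6.55%/12 / (1 − (1+0.0054583)^−84) = €1,487.37.
Refinanced payment = 88,356.18 × 0.0050417 / (1 − (1+0.0050417)^−120) = €983.15.
Monthly savings = €1,487.37 − €983.15 = €504.22.
Break-even = €1,250.00 / €504.22 = 2.48 → 3 months.

3 months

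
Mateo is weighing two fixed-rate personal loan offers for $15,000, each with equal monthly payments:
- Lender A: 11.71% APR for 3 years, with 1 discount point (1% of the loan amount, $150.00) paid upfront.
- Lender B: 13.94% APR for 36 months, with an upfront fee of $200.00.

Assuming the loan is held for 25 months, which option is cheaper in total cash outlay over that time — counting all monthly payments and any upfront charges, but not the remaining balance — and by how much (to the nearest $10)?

Lender A by $450

Lender A: at 11.71% the monthly rate is 0.0097583, so the payment is 15,000 × 0.0097583 / (1 − 1.0097583^−36) = $496.14.
Lender B: at 13.94% the monthly rate is 0.0116167, so the payment is 15,000 × 0.0116167 / (1 − 1.0116167^−36) = $512.23.
Over 25 months: Lender A costs 25 × $496.14 + $150.00 = $12,553.50; Lender B costs 25 × $512.23 + $200.00 = $13,005.75.
Lender A is cheaper by $13,005.75 − $12,553.50 = $452.25.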